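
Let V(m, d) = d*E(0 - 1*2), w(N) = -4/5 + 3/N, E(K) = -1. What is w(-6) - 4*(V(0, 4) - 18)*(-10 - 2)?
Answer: -10573/10 ≈ -1057.3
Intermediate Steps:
w(N) = -⅘ + 3/N (w(N) = -4*⅕ + 3/N = -⅘ + 3/N)
V(m, d) = -d (V(m, d) = d*(-1) = -d)
w(-6) - 4*(V(0, 4) - 18)*(-10 - 2) = (-⅘ + 3/(-6)) - 4*(-1*4 - 18)*(-10 - 2) = (-⅘ + 3*(-⅙)) - 4*(-4 - 18)*(-12) = (-⅘ - ½) - (-88)*(-12) = -13/10 - 4*264 = -13/10 - 1056 = -10573/10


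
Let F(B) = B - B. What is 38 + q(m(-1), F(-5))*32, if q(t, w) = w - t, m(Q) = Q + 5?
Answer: -90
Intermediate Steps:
m(Q) = 5 + Q
F(B) = 0
38 + q(m(-1), F(-5))*32 = 38 + (0 - (5 - 1))*32 = 38 + (0 - 1*4)*32 = 38 + (0 - 4)*32 = 38 - 4*32 = 38 - 128 = -90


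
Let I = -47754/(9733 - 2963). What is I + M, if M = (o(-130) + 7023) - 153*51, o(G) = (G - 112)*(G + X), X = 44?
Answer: 67784443/3385 ≈ 20025.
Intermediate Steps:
o(G) = (-112 + G)*(44 + G) (o(G) = (G - 112)*(G + 44) = (-112 + G)*(44 + G))
I = -23877/3385 (I = -47754/6770 = -47754*1/6770 = -23877/3385 ≈ -7.0538)
M = 20032 (M = ((-4928 + (-130)² - 68*(-130)) + 7023) - 153*51 = ((-4928 + 16900 + 8840) + 7023) - 7803 = (20812 + 7023) - 7803 = 27835 - 7803 = 20032)
I + M = -23877/3385 + 20032 = 67784443/3385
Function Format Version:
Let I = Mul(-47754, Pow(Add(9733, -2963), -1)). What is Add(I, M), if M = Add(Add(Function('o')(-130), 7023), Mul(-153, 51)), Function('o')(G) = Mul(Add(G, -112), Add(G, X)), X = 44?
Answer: Rational(67784443, 3385) ≈ 20025.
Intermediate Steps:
Function('o')(G) = Mul(Add(-112, G), Add(44, G)) (Function('o')(G) = Mul(Add(G, -112), Add(G, 44)) = Mul(Add(-112, G), Add(44, G)))
I = Rational(-23877, 3385) (I = Mul(-47754, Pow(6770, -1)) = Mul(-47754, Rational(1, 6770)) = Rational(-23877, 3385) ≈ -7.0538)
M = 20032 (M = Add(Add(Add(-4928, Pow(-130, 2), Mul(-68, -130)), 7023), Mul(-153, 51)) = Add(Add(Add(-4928, 16900, 8840), 7023), -7803) = Add(Add(20812, 7023), -7803) = Add(27835, -7803) = 20032)
Add(I, M) = Add(Rational(-23877, 3385), 20032) = Rational(67784443, 3385)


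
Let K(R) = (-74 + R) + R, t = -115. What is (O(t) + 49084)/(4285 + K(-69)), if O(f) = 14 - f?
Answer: 49213/4073 ≈ 12.083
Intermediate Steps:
K(R) = -74 + 2*R
(O(t) + 49084)/(4285 + K(-69)) = ((14 - 1*(-115)) + 49084)/(4285 + (-74 + 2*(-69))) = ((14 + 115) + 49084)/(4285 + (-74 - 138)) = (129 + 49084)/(4285 - 212) = 49213/4073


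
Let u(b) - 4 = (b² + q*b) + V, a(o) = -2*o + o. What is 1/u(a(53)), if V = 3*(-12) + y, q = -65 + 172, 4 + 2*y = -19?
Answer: -2/5811 ≈ -0.00034417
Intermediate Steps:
y = -23/2 (y = -2 + (½)*(-19) = -2 - 19/2 = -23/2 ≈ -11.500)
a(o) = -o
q = 107
V = -95/2 (V = 3*(-12) - 23/2 = -36 - 23/2 = -95/2 ≈ -47.500)
u(b) = -87/2 + b² + 107*b (u(b) = 4 + ((b² + 107*b) - 95/2) = 4 + (-95/2 + b² + 107*b) = -87/2 + b² + 107*b)
1/u(a(53)) = 1/(-87/2 + (-1*53)² + 107*(-1*53)) = 1/(-87/2 + (-53)² + 107*(-53)) = 1/(-87/2 + 2809 - 5671) = 1/(-5811/2) = -2/5811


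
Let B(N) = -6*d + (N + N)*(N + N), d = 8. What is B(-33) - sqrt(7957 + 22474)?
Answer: 4308 - sqrt(30431) ≈ 4133.6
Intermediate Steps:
B(N) = -48 + 4*N**2 (B(N) = -6*8 + (N + N)*(N + N) = -48 + (2*N)*(2*N) = -48 + 4*N**2)
B(-33) - sqrt(7957 + 22474) = (-48 + 4*(-33)**2) - sqrt(7957 + 22474) = (-48 + 4*1089) - sqrt(30431) = (-48 + 4356) - sqrt(30431) = 4308 - sqrt(30431)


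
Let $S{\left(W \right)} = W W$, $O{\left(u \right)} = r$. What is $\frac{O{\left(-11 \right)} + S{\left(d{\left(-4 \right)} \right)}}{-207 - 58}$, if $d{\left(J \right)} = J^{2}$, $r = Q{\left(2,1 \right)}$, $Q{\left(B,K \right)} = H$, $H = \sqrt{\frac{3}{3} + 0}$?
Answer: $- \frac{257}{265} \approx -0.96981$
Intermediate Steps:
$H = 1$ ($H = \sqrt{3 \cdot \frac{1}{3} + 0} = \sqrt{1 + 0} = \sqrt{1} = 1$)
$Q{\left(B,K \right)} = 1$
$r = 1$
$O{\left(u \right)} = 1$
$S{\left(W \right)} = W^{2}$
$\frac{O{\left(-11 \right)} + S{\left(d{\left(-4 \right)} \right)}}{-207 - 58} = \frac{1 + \left(\left(-4\right)^{2}\right)^{2}}{-207 - 58} = \frac{1 + 16^{2}}{-265} = \left(1 + 256\right) \left(- \frac{1}{265}\right) = 257 \left(- \frac{1}{265}\right) = - \frac{257}{265}$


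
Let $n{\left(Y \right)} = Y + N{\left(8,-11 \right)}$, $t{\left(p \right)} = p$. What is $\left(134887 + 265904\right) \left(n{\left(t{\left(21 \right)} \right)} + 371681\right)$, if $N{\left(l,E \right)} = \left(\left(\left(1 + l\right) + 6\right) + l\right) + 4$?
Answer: $148985637639$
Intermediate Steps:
$N{\left(l,E \right)} = 11 + 2 l$ ($N{\left(l,E \right)} = \left(\left(7 + l\right) + l\right) + 4 = \left(7 + 2 l\right) + 4 = 11 + 2 l$)
$n{\left(Y \right)} = 27 + Y$ ($n{\left(Y \right)} = Y + \left(11 + 2 \cdot 8\right) = Y + \left(11 + 16\right) = Y + 27 = 27 + Y$)
$\left(134887 + 265904\right) \left(n{\left(t{\left(21 \right)} \right)} + 371681\right) = \left(134887 + 265904\right) \left(\left(27 + 21\right) + 371681\right) = 400791 \left(48 + 371681\right) = 400791 \cdot 371729 = 148985637639$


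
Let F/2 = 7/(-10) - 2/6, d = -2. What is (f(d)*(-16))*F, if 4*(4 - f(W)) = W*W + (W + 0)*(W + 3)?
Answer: 1736/15 ≈ 115.73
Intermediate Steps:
F = -31/15 (F = 2*(7/(-10) - 2/6) = 2*(7*(-⅒) - 2*⅙) = 2*(-7/10 - ⅓) = 2*(-31/30) = -31/15 ≈ -2.0667)
f(W) = 4 - W²/4 - W*(3 + W)/4 (f(W) = 4 - (W*W + (W + 0)*(W + 3))/4 = 4 - (W² + W*(3 + W))/4 = 4 + (-W²/4 - W*(3 + W)/4) = 4 - W²/4 - W*(3 + W)/4)
(f(d)*(-16))*F = ((4 - ¾*(-2) - ½*(-2)²)*(-16))*(-31/15) = ((4 + 3/2 - ½*4)*(-16))*(-31/15) = ((4 + 3/2 - 2)*(-16))*(-31/15) = ((7/2)*(-16))*(-31/15) = -56*(-31/15) = 1736/15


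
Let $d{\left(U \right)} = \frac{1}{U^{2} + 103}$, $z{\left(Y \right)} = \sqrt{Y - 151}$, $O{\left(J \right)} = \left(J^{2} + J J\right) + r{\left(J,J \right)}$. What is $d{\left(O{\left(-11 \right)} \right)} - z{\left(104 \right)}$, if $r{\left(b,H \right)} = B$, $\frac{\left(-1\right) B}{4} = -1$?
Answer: $\frac{1}{60619} - i \sqrt{47} \approx 1.6496 \cdot 10^{-5} - 6.8557 i$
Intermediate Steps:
$B = 4$ ($B = \left(-4\right) \left(-1\right) = 4$)
$r{\left(b,H \right)} = 4$
$O{\left(J \right)} = 4 + 2 J^{2}$ ($O{\left(J \right)} = \left(J^{2} + J J\right) + 4 = \left(J^{2} + J^{2}\right) + 4 = 2 J^{2} + 4 = 4 + 2 J^{2}$)
$z{\left(Y \right)} = \sqrt{-151 + Y}$
$d{\left(U \right)} = \frac{1}{103 + U^{2}}$
$d{\left(O{\left(-11 \right)} \right)} - z{\left(104 \right)} = \frac{1}{103 + \left(4 + 2 \left(-11\right)^{2}\right)^{2}} - \sqrt{-151 + 104} = \frac{1}{103 + \left(4 + 2 \cdot 121\right)^{2}} - \sqrt{-47} = \frac{1}{103 + \left(4 + 242\right)^{2}} - i \sqrt{47} = \frac{1}{103 + 246^{2}} - i \sqrt{47} = \frac{1}{103 + 60516} - i \sqrt{47} = \frac{1}{60619} - i \sqrt{47}$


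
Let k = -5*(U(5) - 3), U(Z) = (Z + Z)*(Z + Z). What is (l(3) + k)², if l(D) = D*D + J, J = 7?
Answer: 219961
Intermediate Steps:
U(Z) = 4*Z² (U(Z) = (2*Z)*(2*Z) = 4*Z²)
l(D) = 7 + D² (l(D) = D*D + 7 = D² + 7 = 7 + D²)
k = -485 (k = -5*(4*5² - 3) = -5*(4*25 - 3) = -5*(100 - 3) = -5*97 = -485)
(l(3) + k)² = ((7 + 3²) - 485)² = ((7 + 9) - 485)² = (16 - 485)² = (-469)² = 219961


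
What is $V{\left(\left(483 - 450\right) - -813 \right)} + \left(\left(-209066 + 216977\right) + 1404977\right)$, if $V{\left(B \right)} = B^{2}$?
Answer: $2128604$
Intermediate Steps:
$V{\left(\left(483 - 450\right) - -813 \right)} + \left(\left(-209066 + 216977\right) + 1404977\right) = \left(\left(483 - 450\right) - -813\right)^{2} + \left(\left(-209066 + 216977\right) + 1404977\right) = \left(\left(483 - 450\right) + 813\right)^{2} + \left(7911 + 1404977\right) = \left(33 + 813\right)^{2} + 1412888 = 846^{2} + 1412888 = 715716 + 1412888 = 2128604$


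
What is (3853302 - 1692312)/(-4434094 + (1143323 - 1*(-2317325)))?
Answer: -360165/162241 ≈ -2.2199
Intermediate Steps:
(3853302 - 1692312)/(-4434094 + (1143323 - 1*(-2317325))) = 2160990/(-4434094 + (1143323 + 2317325)) = 2160990/(-4434094 + 3460648) = 2160990/(-973446) = 2160990*(-1/973446) = -360165/162241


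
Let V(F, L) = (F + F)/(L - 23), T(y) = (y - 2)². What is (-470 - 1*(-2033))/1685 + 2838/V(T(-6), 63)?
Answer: 11967579/13480 ≈ 887.80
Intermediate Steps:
T(y) = (-2 + y)²
V(F, L) = 2*F/(-23 + L) (V(F, L) = (2*F)/(-23 + L) = 2*F/(-23 + L))
(-470 - 1*(-2033))/1685 + 2838/V(T(-6), 63) = (-470 - 1*(-2033))/1685 + 2838/((2*(-2 - 6)²/(-23 + 63))) = (-470 + 2033)*(1/1685) + 2838/((2*(-8)²/40)) = 1563*(1/1685) + 2838/((2*64*(1/40))) = 1563/1685 + 2838/(16/5) = 1563/1685 + 2838*(5/16) = 1563/1685 + 7095/8 = 11967579/13480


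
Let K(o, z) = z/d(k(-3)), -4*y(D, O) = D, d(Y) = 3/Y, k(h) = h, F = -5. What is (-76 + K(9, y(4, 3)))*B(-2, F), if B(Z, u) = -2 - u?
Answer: -225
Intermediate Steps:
y(D, O) = -D/4
K(o, z) = -z (K(o, z) = z/((3/(-3))) = z/((3*(-⅓))) = z/(-1) = z*(-1) = -z)
(-76 + K(9, y(4, 3)))*B(-2, F) = (-76 - (-1)*4/4)*(-2 - 1*(-5)) = (-76 - 1*(-1))*(-2 + 5) = (-76 + 1)*3 = -75*3 = -225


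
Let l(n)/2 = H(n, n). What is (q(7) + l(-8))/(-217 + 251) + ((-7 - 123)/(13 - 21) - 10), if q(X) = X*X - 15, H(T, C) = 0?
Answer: 29/4 ≈ 7.2500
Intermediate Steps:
q(X) = -15 + X² (q(X) = X² - 15 = -15 + X²)
l(n) = 0 (l(n) = 2*0 = 0)
(q(7) + l(-8))/(-217 + 251) + ((-7 - 123)/(13 - 21) - 10) = ((-15 + 7²) + 0)/(-217 + 251) + ((-7 - 123)/(13 - 21) - 10) = ((-15 + 49) + 0)/34 + (-130/(-8) - 10) = (34 + 0)*(1/34) + (-130*(-⅛) - 10) = 34*(1/34) + (65/4 - 10) = 1 + 25/4 = 29/4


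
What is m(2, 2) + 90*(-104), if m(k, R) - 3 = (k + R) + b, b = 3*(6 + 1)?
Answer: -9332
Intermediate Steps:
b = 21 (b = 3*7 = 21)
m(k, R) = 24 + R + k (m(k, R) = 3 + ((k + R) + 21) = 3 + ((R + k) + 21) = 3 + (21 + R + k) = 24 + R + k)
m(2, 2) + 90*(-104) = (24 + 2 + 2) + 90*(-104) = 28 - 9360 = -9332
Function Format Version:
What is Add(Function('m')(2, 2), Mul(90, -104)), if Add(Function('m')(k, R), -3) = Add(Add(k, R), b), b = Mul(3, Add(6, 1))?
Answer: -9332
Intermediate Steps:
b = 21 (b = Mul(3, 7) = 21)
Function('m')(k, R) = Add(24, R, k) (Function('m')(k, R) = Add(3, Add(Add(k, R), 21)) = Add(3, Add(Add(R, k), 21)) = Add(3, Add(21, R, k)) = Add(24, R, k))
Add(Function('m')(2, 2), Mul(90, -104)) = Add(Add(24, 2, 2), Mul(90, -104)) = Add(28, -9360) = -9332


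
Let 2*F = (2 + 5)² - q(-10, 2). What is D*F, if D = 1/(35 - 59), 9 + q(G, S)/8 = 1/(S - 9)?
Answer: -285/112 ≈ -2.5446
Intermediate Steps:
q(G, S) = -72 + 8/(-9 + S) (q(G, S) = -72 + 8/(S - 9) = -72 + 8/(-9 + S))
F = 855/14 (F = ((2 + 5)² - 8*(82 - 9*2)/(-9 + 2))/2 = (7² - 8*(82 - 18)/(-7))/2 = (49 - 8*(-1)*64/7)/2 = (49 - 1*(-512/7))/2 = (49 + 512/7)/2 = (½)*(855/7) = 855/14 ≈ 61.071)
D = -1/24 (D = 1/(-24) = -1/24 ≈ -0.041667)
D*F = -1/24*855/14 = -285/112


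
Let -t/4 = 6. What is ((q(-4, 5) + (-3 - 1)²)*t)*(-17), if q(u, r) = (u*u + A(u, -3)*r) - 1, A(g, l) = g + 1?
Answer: 6528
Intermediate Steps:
A(g, l) = 1 + g
q(u, r) = -1 + u² + r*(1 + u) (q(u, r) = (u*u + (1 + u)*r) - 1 = (u² + r*(1 + u)) - 1 = -1 + u² + r*(1 + u))
t = -24 (t = -4*6 = -24)
((q(-4, 5) + (-3 - 1)²)*t)*(-17) = (((-1 + (-4)² + 5*(1 - 4)) + (-3 - 1)²)*(-24))*(-17) = (((-1 + 16 + 5*(-3)) + (-4)²)*(-24))*(-17) = (((-1 + 16 - 15) + 16)*(-24))*(-17) = ((0 + 16)*(-24))*(-17) = (16*(-24))*(-17) = -384*(-17) = 6528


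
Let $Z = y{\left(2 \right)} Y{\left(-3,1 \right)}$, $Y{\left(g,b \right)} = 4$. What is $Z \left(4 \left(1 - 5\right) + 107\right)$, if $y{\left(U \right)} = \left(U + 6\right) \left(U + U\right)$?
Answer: $11648$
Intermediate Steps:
$y{\left(U \right)} = 2 U \left(6 + U\right)$ ($y{\left(U \right)} = \left(6 + U\right) 2 U = 2 U \left(6 + U\right)$)
$Z = 128$ ($Z = 2 \cdot 2 \left(6 + 2\right) 4 = 2 \cdot 2 \cdot 8 \cdot 4 = 32 \cdot 4 = 128$)
$Z \left(4 \left(1 - 5\right) + 107\right) = 128 \left(4 \left(1 - 5\right) + 107\right) = 128 \left(4 \left(-4\right) + 107\right) = 128 \left(-16 + 107\right) = 128 \cdot 91 = 11648$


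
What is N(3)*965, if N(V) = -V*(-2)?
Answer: 5790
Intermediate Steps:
N(V) = 2*V
N(3)*965 = (2*3)*965 = 6*965 = 5790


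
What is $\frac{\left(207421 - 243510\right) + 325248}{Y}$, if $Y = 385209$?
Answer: $\frac{289159}{385209} \approx 0.75066$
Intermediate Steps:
$\frac{\left(207421 - 243510\right) + 325248}{Y} = \frac{\left(207421 - 243510\right) + 325248}{385209} = \left(-36089 + 325248\right) \frac{1}{385209} = 289159 \cdot \frac{1}{385209} = \frac{289159}{385209}$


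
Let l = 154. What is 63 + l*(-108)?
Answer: -16569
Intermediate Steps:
63 + l*(-108) = 63 + 154*(-108) = 63 - 16632 = -16569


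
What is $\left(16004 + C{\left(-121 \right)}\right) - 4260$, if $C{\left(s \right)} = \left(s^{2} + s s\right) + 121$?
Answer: $41147$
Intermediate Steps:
$C{\left(s \right)} = 121 + 2 s^{2}$ ($C{\left(s \right)} = \left(s^{2} + s^{2}\right) + 121 = 2 s^{2} + 121 = 121 + 2 s^{2}$)
$\left(16004 + C{\left(-121 \right)}\right) - 4260 = \left(16004 + \left(121 + 2 \left(-121\right)^{2}\right)\right) - 4260 = \left(16004 + \left(121 + 2 \cdot 14641\right)\right) - 4260 = \left(16004 + \left(121 + 29282\right)\right) - 4260 = \left(16004 + 29403\right) - 4260 = 45407 - 4260 = 41147$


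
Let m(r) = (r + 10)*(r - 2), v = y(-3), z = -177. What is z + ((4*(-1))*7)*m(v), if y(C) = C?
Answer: 803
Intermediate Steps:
v = -3
m(r) = (-2 + r)*(10 + r) (m(r) = (10 + r)*(-2 + r) = (-2 + r)*(10 + r))
z + ((4*(-1))*7)*m(v) = -177 + ((4*(-1))*7)*(-20 + (-3)² + 8*(-3)) = -177 + (-4*7)*(-20 + 9 - 24) = -177 - 28*(-35) = -177 + 980 = 803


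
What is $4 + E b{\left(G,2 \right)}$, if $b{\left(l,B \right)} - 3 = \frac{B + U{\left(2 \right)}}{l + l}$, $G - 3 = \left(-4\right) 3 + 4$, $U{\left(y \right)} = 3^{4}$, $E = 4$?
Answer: $- \frac{86}{5} \approx -17.2$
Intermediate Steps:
$U{\left(y \right)} = 81$
$G = -5$ ($G = 3 + \left(\left(-4\right) 3 + 4\right) = 3 + \left(-12 + 4\right) = 3 - 8 = -5$)
$b{\left(l,B \right)} = 3 + \frac{81 + B}{2 l}$ ($b{\left(l,B \right)} = 3 + \frac{B + 81}{l + l} = 3 + \frac{81 + B}{2 l}$)
$4 + E b{\left(G,2 \right)} = 4 + 4 \frac{81 + 2 + 6 \left(-5\right)}{2 \left(-5\right)} = 4 + 4 \cdot \frac{1}{2} \left(- \frac{1}{5}\right) \left(81 + 2 - 30\right) = 4 + 4 \cdot \frac{1}{2} \left(- \frac{1}{5}\right) 53 = 4 + 4 \left(- \frac{53}{10}\right) = 4 - \frac{106}{5} = - \frac{86}{5}$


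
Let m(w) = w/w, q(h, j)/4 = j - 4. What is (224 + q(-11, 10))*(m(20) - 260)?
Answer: -64232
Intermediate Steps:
q(h, j) = -16 + 4*j (q(h, j) = 4*(j - 4) = 4*(-4 + j) = -16 + 4*j)
m(w) = 1
(224 + q(-11, 10))*(m(20) - 260) = (224 + (-16 + 4*10))*(1 - 260) = (224 + (-16 + 40))*(-259) = (224 + 24)*(-259) = 248*(-259) = -64232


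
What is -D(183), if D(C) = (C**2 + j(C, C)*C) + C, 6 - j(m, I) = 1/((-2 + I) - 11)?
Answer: -5910717/170 ≈ -34769.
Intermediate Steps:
j(m, I) = 6 - 1/(-13 + I) (j(m, I) = 6 - 1/((-2 + I) - 11) = 6 - 1/(-13 + I))
D(C) = C + C**2 + C*(-79 + 6*C)/(-13 + C) (D(C) = (C**2 + ((-79 + 6*C)/(-13 + C))*C) + C = (C**2 + C*(-79 + 6*C)/(-13 + C)) + C = C + C**2 + C*(-79 + 6*C)/(-13 + C))
-D(183) = -183*(-92 + 183**2 - 6*183)/(-13 + 183) = -183*(-92 + 33489 - 1098)/170 = -183*32299/170 = -1*5910717/170 = -5910717/170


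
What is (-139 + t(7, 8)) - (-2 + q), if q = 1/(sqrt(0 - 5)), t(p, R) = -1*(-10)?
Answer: -127 + I*sqrt(5)/5 ≈ -127.0 + 0.44721*I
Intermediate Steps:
t(p, R) = 10
q = -I*sqrt(5)/5 (q = 1/(sqrt(-5)) = 1/(I*sqrt(5)) = -I*sqrt(5)/5 ≈ -0.44721*I)
(-139 + t(7, 8)) - (-2 + q) = (-139 + 10) - (-2 - I*sqrt(5)/5) = -129 + (2 + I*sqrt(5)/5) = -127 + I*sqrt(5)/5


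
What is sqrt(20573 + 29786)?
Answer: sqrt(50359) ≈ 224.41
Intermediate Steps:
sqrt(20573 + 29786) = sqrt(50359)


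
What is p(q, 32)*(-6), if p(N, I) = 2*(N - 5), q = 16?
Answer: -132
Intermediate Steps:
p(N, I) = -10 + 2*N (p(N, I) = 2*(-5 + N) = -10 + 2*N)
p(q, 32)*(-6) = (-10 + 2*16)*(-6) = (-10 + 32)*(-6) = 22*(-6) = -132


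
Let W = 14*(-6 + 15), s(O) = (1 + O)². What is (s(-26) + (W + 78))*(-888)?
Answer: -736152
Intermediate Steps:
W = 126 (W = 14*9 = 126)
(s(-26) + (W + 78))*(-888) = ((1 - 26)² + (126 + 78))*(-888) = ((-25)² + 204)*(-888) = (625 + 204)*(-888) = 829*(-888) = -736152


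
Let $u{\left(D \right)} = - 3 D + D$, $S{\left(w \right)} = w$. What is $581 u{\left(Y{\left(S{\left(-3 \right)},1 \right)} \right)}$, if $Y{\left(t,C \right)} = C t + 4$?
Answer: $-1162$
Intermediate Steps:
$Y{\left(t,C \right)} = 4 + C t$
$u{\left(D \right)} = - 2 D$
$581 u{\left(Y{\left(S{\left(-3 \right)},1 \right)} \right)} = 581 \left(- 2 \left(4 + 1 \left(-3\right)\right)\right) = 581 \left(- 2 \left(4 - 3\right)\right) = 581 \left(\left(-2\right) 1\right) = 581 \left(-2\right) = -1162$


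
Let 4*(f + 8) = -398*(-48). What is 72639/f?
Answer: 72639/4768 ≈ 15.235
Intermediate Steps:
f = 4768 (f = -8 + (-398*(-48))/4 = -8 + (1/4)*19104 = -8 + 4776 = 4768)
72639/f = 72639/4768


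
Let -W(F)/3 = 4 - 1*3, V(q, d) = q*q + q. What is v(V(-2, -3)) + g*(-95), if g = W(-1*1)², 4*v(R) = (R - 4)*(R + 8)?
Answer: -860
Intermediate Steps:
V(q, d) = q + q² (V(q, d) = q² + q = q + q²)
W(F) = -3 (W(F) = -3*(4 - 1*3) = -3*(4 - 3) = -3*1 = -3)
v(R) = (-4 + R)*(8 + R)/4 (v(R) = ((R - 4)*(R + 8))/4 = ((-4 + R)*(8 + R))/4 = (-4 + R)*(8 + R)/4)
g = 9 (g = (-3)² = 9)
v(V(-2, -3)) + g*(-95) = (-8 - 2*(1 - 2) + (-2*(1 - 2))²/4) + 9*(-95) = (-8 - 2*(-1) + (-2*(-1))²/4) - 855 = (-8 + 2 + (¼)*2²) - 855 = (-8 + 2 + (¼)*4) - 855 = (-8 + 2 + 1) - 855 = -5 - 855 = -860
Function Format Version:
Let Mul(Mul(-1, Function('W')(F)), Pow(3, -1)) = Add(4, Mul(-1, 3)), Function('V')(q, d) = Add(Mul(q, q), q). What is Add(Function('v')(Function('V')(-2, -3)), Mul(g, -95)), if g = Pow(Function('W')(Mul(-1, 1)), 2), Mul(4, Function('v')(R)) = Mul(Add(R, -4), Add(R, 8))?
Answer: -860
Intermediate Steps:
Function('V')(q, d) = Add(q, Pow(q, 2)) (Function('V')(q, d) = Add(Pow(q, 2), q) = Add(q, Pow(q, 2)))
Function('W')(F) = -3 (Function('W')(F) = Mul(-3, Add(4, Mul(-1, 3))) = Mul(-3, Add(4, -3)) = Mul(-3, 1) = -3)
Function('v')(R) = Mul(Rational(1, 4), Add(-4, R), Add(8, R)) (Function('v')(R) = Mul(Rational(1, 4), Mul(Add(R, -4), Add(R, 8))) = Mul(Rational(1, 4), Mul(Add(-4, R), Add(8, R))) = Mul(Rational(1, 4), Add(-4, R), Add(8, R)))
g = 9 (g = Pow(-3, 2) = 9)
Add(Function('v')(Function('V')(-2, -3)), Mul(g, -95)) = Add(Add(-8, Mul(-2, Add(1, -2)), Mul(Rational(1, 4), Pow(Mul(-2, Add(1, -2)), 2))), Mul(9, -95)) = Add(Add(-8, Mul(-2, -1), Mul(Rational(1, 4), Pow(Mul(-2, -1), 2))), -855) = Add(Add(-8, 2, Mul(Rational(1, 4), Pow(2, 2))), -855) = Add(Add(-8, 2, Mul(Rational(1, 4), 4)), -855) = Add(Add(-8, 2, 1), -855) = Add(-5, -855) = -860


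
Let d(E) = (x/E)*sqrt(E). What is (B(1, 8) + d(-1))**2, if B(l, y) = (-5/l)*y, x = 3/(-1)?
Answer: 1591 - 240*I ≈ 1591.0 - 240.0*I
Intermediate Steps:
x = -3 (x = 3*(-1) = -3)
B(l, y) = -5*y/l
d(E) = -3/sqrt(E) (d(E) = (-3/E)*sqrt(E) = -3/sqrt(E))
(B(1, 8) + d(-1))**2 = (-5*8/1 - (-3)*I)**2 = (-5*8*1 - (-3)*I)**2 = (-40 + 3*I)**2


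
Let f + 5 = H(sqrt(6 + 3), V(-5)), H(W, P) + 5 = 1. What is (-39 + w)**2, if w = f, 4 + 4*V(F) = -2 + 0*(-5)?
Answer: 2304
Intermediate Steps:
V(F) = -3/2 (V(F) = -1 + (-2 + 0*(-5))/4 = -1 + (-2 + 0)/4 = -1 + (1/4)*(-2) = -1 - 1/2 = -3/2)
H(W, P) = -4 (H(W, P) = -5 + 1 = -4)
f = -9 (f = -5 - 4 = -9)
w = -9
(-39 + w)**2 = (-39 - 9)**2 = (-48)**2 = 2304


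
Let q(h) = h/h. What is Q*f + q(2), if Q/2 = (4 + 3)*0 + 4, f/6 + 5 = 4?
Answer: -47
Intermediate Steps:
f = -6 (f = -30 + 6*4 = -30 + 24 = -6)
q(h) = 1
Q = 8 (Q = 2*((4 + 3)*0 + 4) = 2*(7*0 + 4) = 2*(0 + 4) = 2*4 = 8)
Q*f + q(2) = 8*(-6) + 1 = -48 + 1 = -47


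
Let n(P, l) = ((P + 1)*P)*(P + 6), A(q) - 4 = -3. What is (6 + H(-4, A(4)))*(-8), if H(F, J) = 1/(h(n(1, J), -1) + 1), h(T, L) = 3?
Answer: -50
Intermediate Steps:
A(q) = 1 (A(q) = 4 - 3 = 1)
n(P, l) = P*(1 + P)*(6 + P) (n(P, l) = ((1 + P)*P)*(6 + P) = (P*(1 + P))*(6 + P) = P*(1 + P)*(6 + P))
H(F, J) = ¼ (H(F, J) = 1/(3 + 1) = 1/4 = ¼)
(6 + H(-4, A(4)))*(-8) = (6 + ¼)*(-8) = (25/4)*(-8) = -50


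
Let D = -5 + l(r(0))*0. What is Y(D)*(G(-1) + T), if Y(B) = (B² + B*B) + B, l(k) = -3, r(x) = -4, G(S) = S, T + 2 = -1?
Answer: -180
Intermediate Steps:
T = -3 (T = -2 - 1 = -3)
D = -5 (D = -5 - 3*0 = -5 + 0 = -5)
Y(B) = B + 2*B² (Y(B) = (B² + B²) + B = 2*B² + B = B + 2*B²)
Y(D)*(G(-1) + T) = (-5*(1 + 2*(-5)))*(-1 - 3) = -5*(1 - 10)*(-4) = -5*(-9)*(-4) = 45*(-4) = -180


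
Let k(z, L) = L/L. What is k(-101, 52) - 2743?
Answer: -2742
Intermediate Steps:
k(z, L) = 1
k(-101, 52) - 2743 = 1 - 2743 = -2742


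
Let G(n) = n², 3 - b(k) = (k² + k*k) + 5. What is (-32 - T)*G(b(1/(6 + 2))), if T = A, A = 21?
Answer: -223925/1024 ≈ -218.68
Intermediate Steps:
b(k) = -2 - 2*k² (b(k) = 3 - ((k² + k*k) + 5) = 3 - ((k² + k²) + 5) = 3 - (2*k² + 5) = 3 - (5 + 2*k²) = 3 + (-5 - 2*k²) = -2 - 2*k²)
T = 21
(-32 - T)*G(b(1/(6 + 2))) = (-32 - 1*21)*(-2 - 2/(6 + 2)²)² = (-32 - 21)*(-2 - 2*(1/8)²)² = -53*(-2 - 2*(⅛)²)² = -53*(-2 - 2*1/64)² = -53*(-2 - 1/32)² = -53*(-65/32)² = -53*4225/1024 = -223925/1024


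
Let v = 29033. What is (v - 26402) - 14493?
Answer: -11862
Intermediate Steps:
(v - 26402) - 14493 = (29033 - 26402) - 14493 = 2631 - 14493 = -11862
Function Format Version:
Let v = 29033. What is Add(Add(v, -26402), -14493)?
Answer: -11862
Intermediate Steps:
Add(Add(v, -26402), -14493) = Add(Add(29033, -26402), -14493) = Add(2631, -14493) = -11862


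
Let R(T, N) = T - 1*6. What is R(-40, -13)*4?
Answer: -184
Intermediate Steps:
R(T, N) = -6 + T (R(T, N) = T - 6 = -6 + T)
R(-40, -13)*4 = (-6 - 40)*4 = -46*4 = -184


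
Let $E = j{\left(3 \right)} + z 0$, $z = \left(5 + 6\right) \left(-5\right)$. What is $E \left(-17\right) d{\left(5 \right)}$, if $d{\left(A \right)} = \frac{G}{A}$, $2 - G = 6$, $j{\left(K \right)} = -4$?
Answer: $- \frac{272}{5} \approx -54.4$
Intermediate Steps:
$z = -55$ ($z = 11 \left(-5\right) = -55$)
$E = -4$ ($E = -4 - 0 = -4 + 0 = -4$)
$G = -4$ ($G = 2 - 6 = -4$)
$d{\left(A \right)} = - \frac{4}{A}$
$E \left(-17\right) d{\left(5 \right)} = \left(-4\right) \left(-17\right) \left(- \frac{4}{5}\right) = 68 \left(\left(-4\right) \frac{1}{5}\right) = 68 \left(- \frac{4}{5}\right) = - \frac{272}{5}$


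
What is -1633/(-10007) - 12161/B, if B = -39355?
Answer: 185961842/393825485 ≈ 0.47219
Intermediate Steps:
-1633/(-10007) - 12161/B = -1633/(-10007) - 12161/(-39355) = -1633*(-1/10007) - 12161*(-1/39355) = 1633/10007 + 12161/39355 = 185961842/393825485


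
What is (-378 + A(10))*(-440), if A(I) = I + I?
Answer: 157520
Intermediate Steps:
A(I) = 2*I
(-378 + A(10))*(-440) = (-378 + 2*10)*(-440) = (-378 + 20)*(-440) = -358*(-440) = 157520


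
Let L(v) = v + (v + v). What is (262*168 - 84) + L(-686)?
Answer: 41874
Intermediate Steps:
L(v) = 3*v (L(v) = v + 2*v = 3*v)
(262*168 - 84) + L(-686) = (262*168 - 84) + 3*(-686) = (44016 - 84) - 2058 = 43932 - 2058 = 41874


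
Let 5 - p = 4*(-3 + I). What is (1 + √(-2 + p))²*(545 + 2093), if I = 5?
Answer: -10552 + 5276*I*√5 ≈ -10552.0 + 11798.0*I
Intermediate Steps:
p = -3 (p = 5 - 4*(-3 + 5) = 5 - 4*2 = 5 - 1*8 = 5 - 8 = -3)
(1 + √(-2 + p))²*(545 + 2093) = (1 + √(-2 - 3))²*(545 + 2093) = (1 + √(-5))²*2638 = (1 + I*√5)²*2638 = 2638*(1 + I*√5)²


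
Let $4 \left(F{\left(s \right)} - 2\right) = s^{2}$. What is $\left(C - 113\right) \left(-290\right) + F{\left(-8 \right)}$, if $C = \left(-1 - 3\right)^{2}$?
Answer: $28148$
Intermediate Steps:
$C = 16$ ($C = \left(-4\right)^{2} = 16$)
$F{\left(s \right)} = 2 + \frac{s^{2}}{4}$
$\left(C - 113\right) \left(-290\right) + F{\left(-8 \right)} = \left(16 - 113\right) \left(-290\right) + \left(2 + \frac{\left(-8\right)^{2}}{4}\right) = \left(-97\right) \left(-290\right) + \left(2 + \frac{1}{4} \cdot 64\right) = 28130 + \left(2 + 16\right) = 28130 + 18 = 28148$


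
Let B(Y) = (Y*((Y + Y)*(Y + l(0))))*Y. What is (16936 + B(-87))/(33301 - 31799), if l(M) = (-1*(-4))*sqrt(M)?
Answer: 57298229/751 ≈ 76296.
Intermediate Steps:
l(M) = 4*sqrt(M)
B(Y) = 2*Y**4 (B(Y) = (Y*((Y + Y)*(Y + 4*sqrt(0))))*Y = (Y*((2*Y)*(Y + 4*0)))*Y = (Y*((2*Y)*(Y + 0)))*Y = (Y*((2*Y)*Y))*Y = (Y*(2*Y**2))*Y = (2*Y**3)*Y = 2*Y**4)
(16936 + B(-87))/(33301 - 31799) = (16936 + 2*(-87)**4)/(33301 - 31799) = (16936 + 2*57289761)/1502 = (16936 + 114579522)*(1/1502) = 114596458*(1/1502) = 57298229/751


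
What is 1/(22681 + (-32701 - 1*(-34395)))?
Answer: 1/24375 ≈ 4.1026e-5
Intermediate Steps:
1/(22681 + (-32701 - 1*(-34395))) = 1/(22681 + (-32701 + 34395)) = 1/(22681 + 1694) = 1/24375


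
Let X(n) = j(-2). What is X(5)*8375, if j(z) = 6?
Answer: 50250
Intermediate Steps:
X(n) = 6
X(5)*8375 = 6*8375 = 50250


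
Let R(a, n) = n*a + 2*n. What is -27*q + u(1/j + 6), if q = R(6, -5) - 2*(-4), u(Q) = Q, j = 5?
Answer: 4351/5 ≈ 870.20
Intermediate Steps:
R(a, n) = 2*n + a*n (R(a, n) = a*n + 2*n = 2*n + a*n)
q = -32 (q = -5*(2 + 6) - 2*(-4) = -5*8 + 8 = -40 + 8 = -32)
-27*q + u(1/j + 6) = -27*(-32) + (1/5 + 6) = 864 + (⅕ + 6) = 864 + 31/5 = 4351/5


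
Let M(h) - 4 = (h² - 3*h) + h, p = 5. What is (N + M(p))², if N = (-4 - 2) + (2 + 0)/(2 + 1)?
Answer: 1681/9 ≈ 186.78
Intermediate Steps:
N = -16/3 (N = -6 + 2/3 = -6 + 2*(⅓) = -6 + ⅔ = -16/3 ≈ -5.3333)
M(h) = 4 + h² - 2*h (M(h) = 4 + ((h² - 3*h) + h) = 4 + (h² - 2*h) = 4 + h² - 2*h)
(N + M(p))² = (-16/3 + (4 + 5² - 2*5))² = (-16/3 + (4 + 25 - 10))² = (-16/3 + 19)² = (41/3)² = 1681/9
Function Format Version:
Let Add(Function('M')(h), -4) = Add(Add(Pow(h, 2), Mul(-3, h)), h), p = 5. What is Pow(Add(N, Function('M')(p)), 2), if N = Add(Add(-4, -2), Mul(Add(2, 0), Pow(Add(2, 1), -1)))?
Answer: Rational(1681, 9) ≈ 186.78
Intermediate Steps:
N = Rational(-16, 3) (N = Add(-6, Mul(2, Pow(3, -1))) = Add(-6, Mul(2, Rational(1, 3))) = Add(-6, Rational(2, 3)) = Rational(-16, 3) ≈ -5.3333)
Function('M')(h) = Add(4, Pow(h, 2), Mul(-2, h)) (Function('M')(h) = Add(4, Add(Add(Pow(h, 2), Mul(-3, h)), h)) = Add(4, Add(Pow(h, 2), Mul(-2, h))) = Add(4, Pow(h, 2), Mul(-2, h)))
Pow(Add(N, Function('M')(p)), 2) = Pow(Add(Rational(-16, 3), Add(4, Pow(5, 2), Mul(-2, 5))), 2) = Pow(Add(Rational(-16, 3), Add(4, 25, -10)), 2) = Pow(Add(Rational(-16, 3), 19), 2) = Pow(Rational(41, 3), 2) = Rational(1681, 9)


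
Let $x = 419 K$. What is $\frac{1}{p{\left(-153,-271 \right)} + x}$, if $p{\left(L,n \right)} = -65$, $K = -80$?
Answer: $- \frac{1}{33585} \approx -2.9775 \cdot 10^{-5}$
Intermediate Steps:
$x = -33520$ ($x = 419 \left(-80\right) = -33520$)
$\frac{1}{p{\left(-153,-271 \right)} + x} = \frac{1}{-65 - 33520} = \frac{1}{-33585} = - \frac{1}{33585}$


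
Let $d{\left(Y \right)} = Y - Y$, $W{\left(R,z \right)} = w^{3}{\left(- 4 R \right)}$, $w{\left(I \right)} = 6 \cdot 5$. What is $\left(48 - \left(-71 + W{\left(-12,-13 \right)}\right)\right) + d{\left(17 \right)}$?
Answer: $-26881$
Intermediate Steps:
$w{\left(I \right)} = 30$
$W{\left(R,z \right)} = 27000$ ($W{\left(R,z \right)} = 30^{3} = 27000$)
$d{\left(Y \right)} = 0$
$\left(48 - \left(-71 + W{\left(-12,-13 \right)}\right)\right) + d{\left(17 \right)} = \left(48 + \left(71 - 27000\right)\right) + 0 = \left(48 - 26929\right) + 0 = -26881 + 0 = -26881$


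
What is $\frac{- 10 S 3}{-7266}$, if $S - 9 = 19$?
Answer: $\frac{20}{173} \approx 0.11561$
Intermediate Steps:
$S = 28$ ($S = 9 + 19 = 28$)
$\frac{- 10 S 3}{-7266} = \frac{\left(-10\right) 28 \cdot 3}{-7266} = \left(-280\right) 3 \left(- \frac{1}{7266}\right) = \left(-840\right) \left(- \frac{1}{7266}\right) = \frac{20}{173}$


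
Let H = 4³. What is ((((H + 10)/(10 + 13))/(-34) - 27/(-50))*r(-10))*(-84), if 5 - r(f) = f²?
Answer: 6948186/1955 ≈ 3554.1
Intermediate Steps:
H = 64
r(f) = 5 - f²
((((H + 10)/(10 + 13))/(-34) - 27/(-50))*r(-10))*(-84) = ((((64 + 10)/(10 + 13))/(-34) - 27/(-50))*(5 - 1*(-10)²))*(-84) = (((74/23)*(-1/34) - 27*(-1/50))*(5 - 1*100))*(-84) = (((74*(1/23))*(-1/34) + 27/50)*(5 - 100))*(-84) = (((74/23)*(-1/34) + 27/50)*(-95))*(-84) = ((-37/391 + 27/50)*(-95))*(-84) = ((8707/19550)*(-95))*(-84) = -165433/3910*(-84) = 6948186/1955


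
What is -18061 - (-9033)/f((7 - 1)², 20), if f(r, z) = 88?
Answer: -1580335/88 ≈ -17958.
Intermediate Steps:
-18061 - (-9033)/f((7 - 1)², 20) = -18061 - (-9033)/88 = -18061 - 1*(-9033/88) = -18061 + 9033/88 = -1580335/88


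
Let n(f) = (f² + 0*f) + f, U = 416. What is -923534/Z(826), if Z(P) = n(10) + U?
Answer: -461767/263 ≈ -1755.8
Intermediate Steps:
n(f) = f + f² (n(f) = (f² + 0) + f = f² + f = f + f²)
Z(P) = 526 (Z(P) = 10*(1 + 10) + 416 = 10*11 + 416 = 110 + 416 = 526)
-923534/Z(826) = -923534/526 = -923534*1/526 = -461767/263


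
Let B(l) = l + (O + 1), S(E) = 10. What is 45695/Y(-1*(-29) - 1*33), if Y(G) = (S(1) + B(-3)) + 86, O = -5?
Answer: 45695/89 ≈ 513.43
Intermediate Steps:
B(l) = -4 + l (B(l) = l + (-5 + 1) = l - 4 = -4 + l)
Y(G) = 89 (Y(G) = (10 + (-4 - 3)) + 86 = (10 - 7) + 86 = 3 + 86 = 89)
45695/Y(-1*(-29) - 1*33) = 45695/89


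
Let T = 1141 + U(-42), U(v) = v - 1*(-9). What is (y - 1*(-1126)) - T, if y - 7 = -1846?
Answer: -1821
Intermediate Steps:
y = -1839 (y = 7 - 1846 = -1839)
U(v) = 9 + v (U(v) = v + 9 = 9 + v)
T = 1108 (T = 1141 + (9 - 42) = 1141 - 33 = 1108)
(y - 1*(-1126)) - T = (-1839 - 1*(-1126)) - 1*1108 = (-1839 + 1126) - 1108 = -713 - 1108 = -1821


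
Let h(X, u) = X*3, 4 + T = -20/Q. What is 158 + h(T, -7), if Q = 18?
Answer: 428/3 ≈ 142.67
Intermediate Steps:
T = -46/9 (T = -4 - 20/18 = -4 - 20*1/18 = -4 - 10/9 = -46/9 ≈ -5.1111)
h(X, u) = 3*X
158 + h(T, -7) = 158 + 3*(-46/9) = 158 - 46/3 = 428/3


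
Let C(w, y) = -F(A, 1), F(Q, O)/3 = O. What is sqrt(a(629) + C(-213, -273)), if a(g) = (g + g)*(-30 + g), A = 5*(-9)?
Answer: sqrt(753539) ≈ 868.07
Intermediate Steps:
A = -45
F(Q, O) = 3*O
C(w, y) = -3
a(g) = 2*g*(-30 + g) (a(g) = (2*g)*(-30 + g) = 2*g*(-30 + g))
sqrt(a(629) + C(-213, -273)) = sqrt(2*629*(-30 + 629) - 3) = sqrt(2*629*599 - 3) = sqrt(753542 - 3) = sqrt(753539)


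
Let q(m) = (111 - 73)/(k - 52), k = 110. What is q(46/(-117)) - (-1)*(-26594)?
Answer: -771207/29 ≈ -26593.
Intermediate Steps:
q(m) = 19/29 (q(m) = (111 - 73)/(110 - 52) = 38/58 = 38*(1/58) = 19/29)
q(46/(-117)) - (-1)*(-26594) = 19/29 - (-1)*(-26594) = 19/29 - 1*26594 = 19/29 - 26594 = -771207/29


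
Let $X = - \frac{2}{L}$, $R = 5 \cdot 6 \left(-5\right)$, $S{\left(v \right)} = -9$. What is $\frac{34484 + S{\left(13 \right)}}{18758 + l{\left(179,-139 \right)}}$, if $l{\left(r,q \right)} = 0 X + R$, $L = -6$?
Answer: $\frac{34475}{18608} \approx 1.8527$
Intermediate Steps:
$R = -150$ ($R = 30 \left(-5\right) = -150$)
$X = \frac{1}{3}$ ($X = - \frac{2}{-6} = \left(-2\right) \left(- \frac{1}{6}\right) = \frac{1}{3} \approx 0.33333$)
$l{\left(r,q \right)} = -150$ ($l{\left(r,q \right)} = 0 \cdot \frac{1}{3} - 150 = 0 - 150 = -150$)
$\frac{34484 + S{\left(13 \right)}}{18758 + l{\left(179,-139 \right)}} = \frac{34484 - 9}{18758 - 150} = \frac{34475}{18608}$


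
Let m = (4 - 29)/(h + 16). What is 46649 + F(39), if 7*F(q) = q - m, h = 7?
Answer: 7511411/161 ≈ 46655.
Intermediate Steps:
m = -25/23 (m = (4 - 29)/(7 + 16) = -25/23 ≈ -1.0870)
F(q) = 25/161 + q/7 (F(q) = (q - 1*(-25/23))/7 = (q + 25/23)/7 = (25/23 + q)/7 = 25/161 + q/7)
46649 + F(39) = 46649 + (25/161 + (⅐)*39) = 46649 + (25/161 + 39/7) = 46649 + 922/161 = 7511411/161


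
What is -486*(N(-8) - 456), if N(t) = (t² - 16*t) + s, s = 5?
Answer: 125874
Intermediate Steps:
N(t) = 5 + t² - 16*t (N(t) = (t² - 16*t) + 5 = 5 + t² - 16*t)
-486*(N(-8) - 456) = -486*((5 + (-8)² - 16*(-8)) - 456) = -486*((5 + 64 + 128) - 456) = -486*(197 - 456) = -486*(-259) = 125874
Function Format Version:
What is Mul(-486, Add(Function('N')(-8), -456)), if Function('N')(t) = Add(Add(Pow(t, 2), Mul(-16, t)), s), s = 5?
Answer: 125874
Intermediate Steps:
Function('N')(t) = Add(5, Pow(t, 2), Mul(-16, t)) (Function('N')(t) = Add(Add(Pow(t, 2), Mul(-16, t)), 5) = Add(5, Pow(t, 2), Mul(-16, t)))
Mul(-486, Add(Function('N')(-8), -456)) = Mul(-486, Add(Add(5, Pow(-8, 2), Mul(-16, -8)), -456)) = Mul(-486, Add(Add(5, 64, 128), -456)) = Mul(-486, Add(197, -456)) = Mul(-486, -259) = 125874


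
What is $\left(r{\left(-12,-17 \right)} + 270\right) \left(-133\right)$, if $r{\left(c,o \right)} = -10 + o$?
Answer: $-32319$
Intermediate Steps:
$\left(r{\left(-12,-17 \right)} + 270\right) \left(-133\right) = \left(\left(-10 - 17\right) + 270\right) \left(-133\right) = \left(-27 + 270\right) \left(-133\right) = 243 \left(-133\right) = -32319$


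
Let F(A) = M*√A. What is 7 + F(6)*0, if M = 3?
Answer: 7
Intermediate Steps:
F(A) = 3*√A
7 + F(6)*0 = 7 + (3*√6)*0 = 7 + 0 = 7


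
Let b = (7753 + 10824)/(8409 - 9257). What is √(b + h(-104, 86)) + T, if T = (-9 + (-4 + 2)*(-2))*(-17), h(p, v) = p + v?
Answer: 85 + I*√1793573/212 ≈ 85.0 + 6.3172*I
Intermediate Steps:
b = -18577/848 (b = 18577/(-848) = 18577*(-1/848) = -18577/848 ≈ -21.907)
T = 85 (T = (-9 - 2*(-2))*(-17) = (-9 + 4)*(-17) = -5*(-17) = 85)
√(b + h(-104, 86)) + T = √(-18577/848 + (-104 + 86)) + 85 = √(-18577/848 - 18) + 85 = √(-33841/848) + 85 = I*√1793573/212 + 85 = 85 + I*√1793573/212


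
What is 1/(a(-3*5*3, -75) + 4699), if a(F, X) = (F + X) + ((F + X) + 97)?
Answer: 1/4556 ≈ 0.00021949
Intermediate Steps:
a(F, X) = 97 + 2*F + 2*X (a(F, X) = (F + X) + (97 + F + X) = 97 + 2*F + 2*X)
1/(a(-3*5*3, -75) + 4699) = 1/((97 + 2*(-3*5*3) + 2*(-75)) + 4699) = 1/((97 + 2*(-15*3) - 150) + 4699) = 1/((97 + 2*(-45) - 150) + 4699) = 1/((97 - 90 - 150) + 4699) = 1/(-143 + 4699) = 1/4556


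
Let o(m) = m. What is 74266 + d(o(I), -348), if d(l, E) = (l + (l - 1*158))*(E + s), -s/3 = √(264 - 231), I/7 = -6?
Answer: 158482 + 726*√33 ≈ 1.6265e+5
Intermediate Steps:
I = -42 (I = 7*(-6) = -42)
s = -3*√33 (s = -3*√(264 - 231) = -3*√33 ≈ -17.234)
d(l, E) = (-158 + 2*l)*(E - 3*√33) (d(l, E) = (l + (l - 1*158))*(E - 3*√33) = (l + (l - 158))*(E - 3*√33) = (l + (-158 + l))*(E - 3*√33) = (-158 + 2*l)*(E - 3*√33))
74266 + d(o(I), -348) = 74266 + (-158*(-348) + 474*√33 - 6*(-42)*√33 + 2*(-348)*(-42)) = 74266 + (54984 + 474*√33 + 252*√33 + 29232) = 74266 + (84216 + 726*√33) = 158482 + 726*√33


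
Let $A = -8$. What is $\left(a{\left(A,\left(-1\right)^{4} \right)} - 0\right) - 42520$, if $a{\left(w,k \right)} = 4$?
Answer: $-42516$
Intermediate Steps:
$\left(a{\left(A,\left(-1\right)^{4} \right)} - 0\right) - 42520 = \left(4 - 0\right) - 42520 = \left(4 + 0\right) - 42520 = 4 - 42520 = -42516$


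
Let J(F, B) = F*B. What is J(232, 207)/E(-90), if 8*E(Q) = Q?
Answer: -21344/5 ≈ -4268.8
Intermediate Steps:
E(Q) = Q/8
J(F, B) = B*F
J(232, 207)/E(-90) = (207*232)/(((⅛)*(-90))) = 48024/(-45/4) = 48024*(-4/45) = -21344/5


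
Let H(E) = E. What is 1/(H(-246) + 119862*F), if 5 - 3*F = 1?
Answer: 1/159570 ≈ 6.2668e-6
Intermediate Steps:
F = 4/3 (F = 5/3 - 1/3*1 = 5/3 - 1/3 = 4/3 ≈ 1.3333)
1/(H(-246) + 119862*F) = 1/(-246 + 119862*(4/3)) = 1/(-246 + 159816) = 1/159570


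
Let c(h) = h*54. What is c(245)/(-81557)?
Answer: -1890/11651 ≈ -0.16222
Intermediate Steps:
c(h) = 54*h
c(245)/(-81557) = (54*245)/(-81557) = 13230*(-1/81557) = -1890/11651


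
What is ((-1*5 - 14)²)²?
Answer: 130321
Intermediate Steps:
((-1*5 - 14)²)² = ((-5 - 14)²)² = ((-19)²)² = 361² = 130321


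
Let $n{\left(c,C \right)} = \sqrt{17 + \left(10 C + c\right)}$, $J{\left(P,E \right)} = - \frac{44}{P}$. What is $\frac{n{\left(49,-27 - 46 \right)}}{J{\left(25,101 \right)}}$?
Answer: $- \frac{25 i \sqrt{166}}{22} \approx - 14.641 i$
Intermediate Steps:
$n{\left(c,C \right)} = \sqrt{17 + c + 10 C}$ ($n{\left(c,C \right)} = \sqrt{17 + \left(c + 10 C\right)} = \sqrt{17 + c + 10 C}$)
$\frac{n{\left(49,-27 - 46 \right)}}{J{\left(25,101 \right)}} = \frac{\sqrt{17 + 49 + 10 \left(-27 - 46\right)}}{\left(-44\right) \frac{1}{25}} = \frac{\sqrt{17 + 49 + 10 \left(-73\right)}}{\left(-44\right) \frac{1}{25}} = \frac{\sqrt{17 + 49 - 730}}{- \frac{44}{25}} = \sqrt{-664} \left(- \frac{25}{44}\right) = 2 i \sqrt{166} \left(- \frac{25}{44}\right) = - \frac{25 i \sqrt{166}}{22}$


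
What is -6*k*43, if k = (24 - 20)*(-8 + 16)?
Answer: -8256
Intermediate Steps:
k = 32 (k = 4*8 = 32)
-6*k*43 = -6*32*43 = -192*43 = -8256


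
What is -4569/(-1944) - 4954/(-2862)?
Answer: 140167/34344 ≈ 4.0813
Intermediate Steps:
-4569/(-1944) - 4954/(-2862) = -4569*(-1/1944) - 4954*(-1/2862) = 1523/648 + 2477/1431 = 140167/34344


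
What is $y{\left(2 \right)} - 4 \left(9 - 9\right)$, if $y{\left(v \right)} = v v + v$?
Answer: $6$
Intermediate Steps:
$y{\left(v \right)} = v + v^{2}$ ($y{\left(v \right)} = v^{2} + v = v + v^{2}$)
$y{\left(2 \right)} - 4 \left(9 - 9\right) = 2 \left(1 + 2\right) - 4 \left(9 - 9\right) = 2 \cdot 3 - 0 = 6 + 0 = 6$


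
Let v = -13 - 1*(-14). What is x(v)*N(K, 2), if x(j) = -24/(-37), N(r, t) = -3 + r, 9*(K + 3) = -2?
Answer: -448/111 ≈ -4.0360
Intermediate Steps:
K = -29/9 (K = -3 + (⅑)*(-2) = -3 - 2/9 = -29/9 ≈ -3.2222)
v = 1 (v = -13 + 14 = 1)
x(j) = 24/37 (x(j) = -24*(-1/37) = 24/37)
x(v)*N(K, 2) = 24*(-3 - 29/9)/37 = (24/37)*(-56/9) = -448/111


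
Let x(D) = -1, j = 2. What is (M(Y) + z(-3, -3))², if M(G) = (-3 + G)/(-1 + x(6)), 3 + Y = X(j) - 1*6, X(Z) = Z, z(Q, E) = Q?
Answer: 4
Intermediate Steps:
Y = -7 (Y = -3 + (2 - 1*6) = -3 + (2 - 6) = -3 - 4 = -7)
M(G) = 3/2 - G/2 (M(G) = (-3 + G)/(-1 - 1) = (-3 + G)/(-2) = (-3 + G)*(-½) = 3/2 - G/2)
(M(Y) + z(-3, -3))² = ((3/2 - ½*(-7)) - 3)² = ((3/2 + 7/2) - 3)² = (5 - 3)² = 2² = 4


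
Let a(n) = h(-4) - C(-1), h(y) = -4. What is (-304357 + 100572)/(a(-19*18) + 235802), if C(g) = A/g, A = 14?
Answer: -203785/235812 ≈ -0.86418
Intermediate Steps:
C(g) = 14/g
a(n) = 10 (a(n) = -4 - 14/(-1) = -4 - 14*(-1) = -4 - 1*(-14) = -4 + 14 = 10)
(-304357 + 100572)/(a(-19*18) + 235802) = (-304357 + 100572)/(10 + 235802) = -203785/235812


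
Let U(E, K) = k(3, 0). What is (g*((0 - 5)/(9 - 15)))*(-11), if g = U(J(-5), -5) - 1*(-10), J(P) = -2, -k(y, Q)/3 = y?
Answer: -55/6 ≈ -9.1667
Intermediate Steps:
k(y, Q) = -3*y
U(E, K) = -9 (U(E, K) = -3*3 = -9)
g = 1 (g = -9 - 1*(-10) = -9 + 10 = 1)
(g*((0 - 5)/(9 - 15)))*(-11) = (1*((0 - 5)/(9 - 15)))*(-11) = (1*(-5/(-6)))*(-11) = (1*(-5*(-⅙)))*(-11) = (1*(⅚))*(-11) = (⅚)*(-11) = -55/6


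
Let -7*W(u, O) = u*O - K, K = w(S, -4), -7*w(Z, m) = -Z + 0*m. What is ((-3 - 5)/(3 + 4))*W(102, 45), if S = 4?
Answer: 257008/343 ≈ 749.29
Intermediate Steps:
w(Z, m) = Z/7 (w(Z, m) = -(-Z + 0*m)/7 = -(-Z + 0)/7 = -(-1)*Z/7 = Z/7)
K = 4/7 (K = (⅐)*4 = 4/7 ≈ 0.57143)
W(u, O) = 4/49 - O*u/7 (W(u, O) = -(u*O - 1*4/7)/7 = -(O*u - 4/7)/7 = -(-4/7 + O*u)/7 = 4/49 - O*u/7)
((-3 - 5)/(3 + 4))*W(102, 45) = ((-3 - 5)/(3 + 4))*(4/49 - ⅐*45*102) = (-8/7)*(4/49 - 4590/7) = -8*⅐*(-32126/49) = -8/7*(-32126/49) = 257008/343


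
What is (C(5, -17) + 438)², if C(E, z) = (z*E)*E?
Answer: 169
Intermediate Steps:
C(E, z) = z*E² (C(E, z) = (E*z)*E = z*E²)
(C(5, -17) + 438)² = (-17*5² + 438)² = (-17*25 + 438)² = (-425 + 438)² = 13² = 169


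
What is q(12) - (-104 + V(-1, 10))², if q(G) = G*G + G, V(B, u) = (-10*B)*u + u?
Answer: 120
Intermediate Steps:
V(B, u) = u - 10*B*u (V(B, u) = -10*B*u + u = u - 10*B*u)
q(G) = G + G² (q(G) = G² + G = G + G²)
q(12) - (-104 + V(-1, 10))² = 12*(1 + 12) - (-104 + 10*(1 - 10*(-1)))² = 12*13 - (-104 + 10*(1 + 10))² = 156 - (-104 + 10*11)² = 156 - (-104 + 110)² = 156 - 1*6² = 156 - 1*36 = 156 - 36 = 120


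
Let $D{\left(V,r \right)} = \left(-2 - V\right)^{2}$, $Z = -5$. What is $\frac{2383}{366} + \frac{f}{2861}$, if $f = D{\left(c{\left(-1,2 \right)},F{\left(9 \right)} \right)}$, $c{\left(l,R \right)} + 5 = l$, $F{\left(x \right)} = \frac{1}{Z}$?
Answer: $\frac{6823619}{1047126} \approx 6.5165$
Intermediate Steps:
$F{\left(x \right)} = - \frac{1}{5}$ ($F{\left(x \right)} = \frac{1}{-5} = - \frac{1}{5}$)
$c{\left(l,R \right)} = -5 + l$
$f = 16$ ($f = \left(2 - 6\right)^{2} = \left(-4\right)^{2} = 16$)
$\frac{2383}{366} + \frac{f}{2861} = \frac{2383}{366} + \frac{16}{2861} = \frac{6823619}{1047126}$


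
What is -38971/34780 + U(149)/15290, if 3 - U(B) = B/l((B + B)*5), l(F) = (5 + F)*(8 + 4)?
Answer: -534398997361/477012221400 ≈ -1.1203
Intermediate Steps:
l(F) = 60 + 12*F (l(F) = (5 + F)*12 = 60 + 12*F)
U(B) = 3 - B/(60 + 120*B) (U(B) = 3 - B/(60 + 12*((B + B)*5)) = 3 - B/(60 + 12*((2*B)*5)) = 3 - B/(60 + 12*(10*B)) = 3 - B/(60 + 120*B))
-38971/34780 + U(149)/15290 = -38971/34780 + ((180 + 359*149)/(60*(1 + 2*149)))/15290 = -38971*1/34780 + ((180 + 53491)/(60*(1 + 298)))*(1/15290) = -38971/34780 + ((1/60)*53671/299)*(1/15290) = -38971/34780 + ((1/60)*(1/299)*53671)*(1/15290) = -38971/34780 + (53671/17940)*(1/15290) = -38971/34780 + 53671/274302600 = -534398997361/477012221400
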